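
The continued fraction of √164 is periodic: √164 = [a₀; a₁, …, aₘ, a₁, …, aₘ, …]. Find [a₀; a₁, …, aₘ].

a₀ = ⌊√164⌋ = 12.
With m₀=0, d₀=1 and mₖ₊₁ = dₖaₖ − mₖ, dₖ₊₁ = (n − mₖ₊₁²)/dₖ, aₖ₊₁ = ⌊(a₀+mₖ₊₁)/dₖ₊₁⌋:
  k=1: m=12, d=20, a=1
  k=2: m=8, d=5, a=4
  k=3: m=12, d=4, a=6
  k=4: m=12, d=5, a=4
  k=5: m=8, d=20, a=1
  k=6: m=12, d=1, a=24
d=1 and a=2a₀=24 at k=6, so the next step gives (m, d) = (12, 20) again — its k=1 value — and the period has length 6.

[12; 1, 4, 6, 4, 1, 24]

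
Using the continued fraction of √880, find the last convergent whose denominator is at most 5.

√880 = [29; 1, 1, 1, 58, …] (period length 4).
Convergents:
  p_0/q_0 = 29/1
  p_1/q_1 = 30/1
  p_2/q_2 = 59/2
  p_3/q_3 = 89/3
  p_4/q_4 = 5221/176
q_3 = 3 ≤ 5 < 176 = q_4, so the answer is 89/3.

89/3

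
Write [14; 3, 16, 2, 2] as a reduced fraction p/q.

Using pₖ = aₖpₖ₋₁ + pₖ₋₂ and qₖ = aₖqₖ₋₁ + qₖ₋₂:
  k=0: a=14, p=14, q=1
  k=1: a=3, p=43, q=3
  k=2: a=16, p=702, q=49
  k=3: a=2, p=1447, q=101
  k=4: a=2, p=3596, q=251

3596/251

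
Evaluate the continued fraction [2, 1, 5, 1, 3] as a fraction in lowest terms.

Fold from the inside: start with 3/1.
  1 + 1/3 = 4/3
  5 + 3/4 = 23/4
  1 + 4/23 = 27/23
  2 + 23/27 = 77/27

77/27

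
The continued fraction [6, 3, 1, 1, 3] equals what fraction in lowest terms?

157/25

Using pₖ = aₖpₖ₋₁ + pₖ₋₂ and qₖ = aₖqₖ₋₁ + qₖ₋₂:
  k=0: a=6, p=6, q=1
  k=1: a=3, p=19, q=3
  k=2: a=1, p=25, q=4
  k=3: a=1, p=44, q=7
  k=4: a=3, p=157, q=25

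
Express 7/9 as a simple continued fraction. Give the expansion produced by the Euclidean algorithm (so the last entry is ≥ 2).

[0; 1, 3, 2]

7 = 0·9 + 7
9 = 1·7 + 2
7 = 3·2 + 1
2 = 2·1 + 0  (stop)
So 7/9 = [0; 1, 3, 2].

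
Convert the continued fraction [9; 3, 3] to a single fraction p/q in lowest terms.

Fold from the inside: start with 3/1.
  3 + 1/3 = 10/3
  9 + 3/10 = 93/10

93/10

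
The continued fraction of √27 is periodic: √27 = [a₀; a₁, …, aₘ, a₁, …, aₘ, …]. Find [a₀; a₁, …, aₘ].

a₀ = ⌊√27⌋ = 5.
With m₀=0, d₀=1 and mₖ₊₁ = dₖaₖ − mₖ, dₖ₊₁ = (n − mₖ₊₁²)/dₖ, aₖ₊₁ = ⌊(a₀+mₖ₊₁)/dₖ₊₁⌋:
  k=1: m=5, d=2, a=5
  k=2: m=5, d=1, a=10
d=1 and a=2a₀=10 at k=2, so the next step gives (m, d) = (5, 2) again — its k=1 value — and the period has length 2.

[5; 5, 10]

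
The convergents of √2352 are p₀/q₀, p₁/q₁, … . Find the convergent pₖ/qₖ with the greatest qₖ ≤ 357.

9360/193

√2352 = [48; 2, 96, …] (period length 2).
Convergents:
  p_0/q_0 = 48/1
  p_1/q_1 = 97/2
  p_2/q_2 = 9360/193
  p_3/q_3 = 18817/388
q_2 = 193 ≤ 357 < 388 = q_3, so the answer is 9360/193.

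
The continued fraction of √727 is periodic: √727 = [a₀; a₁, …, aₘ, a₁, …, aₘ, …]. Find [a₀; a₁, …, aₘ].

a₀ = ⌊√727⌋ = 26.
With m₀=0, d₀=1 and mₖ₊₁ = dₖaₖ − mₖ, dₖ₊₁ = (n − mₖ₊₁²)/dₖ, aₖ₊₁ = ⌊(a₀+mₖ₊₁)/dₖ₊₁⌋:
  k=1: m=26, d=51, a=1
  k=2: m=25, d=2, a=25
  k=3: m=25, d=51, a=1
  k=4: m=26, d=1, a=52
d=1 and a=2a₀=52 at k=4, so the next step gives (m, d) = (26, 51) again — its k=1 value — and the period has length 4.

[26; 1, 25, 1, 52]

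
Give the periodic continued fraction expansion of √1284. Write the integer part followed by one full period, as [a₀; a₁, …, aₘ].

[35; 1, 4, 1, 70]

a₀ = ⌊√1284⌋ = 35.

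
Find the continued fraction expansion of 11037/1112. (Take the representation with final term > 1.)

[9; 1, 12, 2, 1, 1, 16]

11037 = 9×1112 + 1029
1112 = 1×1029 + 83
1029 = 12×83 + 33
83 = 2×33 + 17
33 = 1×17 + 16
17 = 1×16 + 1
16 = 16×1 + 0  (stop)
So 11037/1112 = [9; 1, 12, 2, 1, 1, 16].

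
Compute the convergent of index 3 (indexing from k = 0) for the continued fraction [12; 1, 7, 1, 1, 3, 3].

Using pₖ = aₖpₖ₋₁ + pₖ₋₂, qₖ = aₖqₖ₋₁ + qₖ₋₂ (with p₋₁=1, p₋₂=0, q₋₁=0, q₋₂=1):
  k=0: a=12, p=12, q=1
  k=1: a=1, p=13, q=1
  k=2: a=7, p=103, q=8
  k=3: a=1, p=116, q=9

116/9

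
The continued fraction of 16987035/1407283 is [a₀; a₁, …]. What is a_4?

16987035 = 12·1407283 + 99639   →  a_0 = 12
1407283 = 14·99639 + 12337   →  a_1 = 14
99639 = 8·12337 + 943   →  a_2 = 8
12337 = 13·943 + 78   →  a_3 = 13
943 = 12·78 + 7   →  a_4 = 12

12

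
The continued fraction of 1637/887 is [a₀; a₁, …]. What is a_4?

9

1637 = 1·887 + 750   →  a_0 = 1
887 = 1·750 + 137   →  a_1 = 1
750 = 5·137 + 65   →  a_2 = 5
137 = 2·65 + 7   →  a_3 = 2
65 = 9·7 + 2   →  a_4 = 9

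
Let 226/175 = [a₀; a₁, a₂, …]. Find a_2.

226 = 1·175 + 51   →  a_0 = 1
175 = 3·51 + 22   →  a_1 = 3
51 = 2·22 + 7   →  a_2 = 2

2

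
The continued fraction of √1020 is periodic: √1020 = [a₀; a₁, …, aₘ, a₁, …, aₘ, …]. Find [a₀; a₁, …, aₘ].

[31; 1, 14, 1, 62]

a₀ = ⌊√1020⌋ = 31.
With m₀=0, d₀=1 and mₖ₊₁ = dₖaₖ − mₖ, dₖ₊₁ = (n − mₖ₊₁²)/dₖ, aₖ₊₁ = ⌊(a₀+mₖ₊₁)/dₖ₊₁⌋:
  k=1: m=31, d=59, a=1
  k=2: m=28, d=4, a=14
  k=3: m=28, d=59, a=1
  k=4: m=31, d=1, a=62
d=1 and a=2a₀=62 at k=4, so the next step gives (m, d) = (31, 59) again — its k=1 value — and the period has length 4.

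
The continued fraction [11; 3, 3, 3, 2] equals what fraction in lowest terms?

Using pₖ = aₖpₖ₋₁ + pₖ₋₂ and qₖ = aₖqₖ₋₁ + qₖ₋₂:
  k=0: a=11, p=11, q=1
  k=1: a=3, p=34, q=3
  k=2: a=3, p=113, q=10
  k=3: a=3, p=373, q=33
  k=4: a=2, p=859, q=76

859/76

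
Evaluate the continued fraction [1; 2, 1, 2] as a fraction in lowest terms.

11/8

Fold from the inside: start with 2/1.
  1 + 1/2 = 3/2
  2 + 2/3 = 8/3
  1 + 3/8 = 11/8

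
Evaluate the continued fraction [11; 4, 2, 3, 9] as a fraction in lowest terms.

3233/288

Fold from the inside: start with 9/1.
  3 + 1/9 = 28/9
  2 + 9/28 = 65/28
  4 + 28/65 = 288/65
  11 + 65/288 = 3233/288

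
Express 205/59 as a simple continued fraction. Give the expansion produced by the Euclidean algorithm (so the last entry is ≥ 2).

205 = 3*59 + 28
59 = 2*28 + 3
28 = 9*3 + 1
3 = 3*1 + 0  (stop)
So 205/59 = [3; 2, 9, 3].

[3; 2, 9, 3]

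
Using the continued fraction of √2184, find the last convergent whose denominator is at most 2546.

√2184 = [46; 1, 2, 1, 2, 1, 92, …] (period length 6).
Convergents:
  p_0/q_0 = 46/1
  p_1/q_1 = 47/1
  p_2/q_2 = 140/3
  p_3/q_3 = 187/4
  p_4/q_4 = 514/11
  p_5/q_5 = 701/15
  p_6/q_6 = 65006/1391
  p_7/q_7 = 65707/1406
  p_8/q_8 = 196420/4203
q_7 = 1406 ≤ 2546 < 4203 = q_8, so the answer is 65707/1406.

65707/1406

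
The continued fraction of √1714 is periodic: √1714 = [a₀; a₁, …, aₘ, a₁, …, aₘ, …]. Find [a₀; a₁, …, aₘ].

[41; 2, 2, 82]

a₀ = ⌊√1714⌋ = 41.
With m₀=0, d₀=1 and mₖ₊₁ = dₖaₖ − mₖ, dₖ₊₁ = (n − mₖ₊₁²)/dₖ, aₖ₊₁ = ⌊(a₀+mₖ₊₁)/dₖ₊₁⌋:
  k=1: m=41, d=33, a=2
  k=2: m=25, d=33, a=2
  k=3: m=41, d=1, a=82
d=1 and a=2a₀=82 at k=3, so the next step gives (m, d) = (41, 33) again — its k=1 value — and the period has length 3.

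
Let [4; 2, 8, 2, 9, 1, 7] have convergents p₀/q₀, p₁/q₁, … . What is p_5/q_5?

1686/377

Using pₖ = aₖpₖ₋₁ + pₖ₋₂, qₖ = aₖqₖ₋₁ + qₖ₋₂ (with p₋₁=1, p₋₂=0, q₋₁=0, q₋₂=1):
  k=0: a=4, p=4, q=1
  k=1: a=2, p=9, q=2
  k=2: a=8, p=76, q=17
  k=3: a=2, p=161, q=36
  k=4: a=9, p=1525, q=341
  k=5: a=1, p=1686, q=377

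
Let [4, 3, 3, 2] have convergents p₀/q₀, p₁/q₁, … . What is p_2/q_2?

Using pₖ = aₖpₖ₋₁ + pₖ₋₂, qₖ = aₖqₖ₋₁ + qₖ₋₂ (with p₋₁=1, p₋₂=0, q₋₁=0, q₋₂=1):
  k=0: a=4, p=4, q=1
  k=1: a=3, p=13, q=3
  k=2: a=3, p=43, q=10

43/10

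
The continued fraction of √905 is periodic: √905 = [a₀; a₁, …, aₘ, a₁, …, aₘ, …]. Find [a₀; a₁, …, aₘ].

a₀ = ⌊√905⌋ = 30.
With m₀=0, d₀=1 and mₖ₊₁ = dₖaₖ − mₖ, dₖ₊₁ = (n − mₖ₊₁²)/dₖ, aₖ₊₁ = ⌊(a₀+mₖ₊₁)/dₖ₊₁⌋:
  k=1: m=30, d=5, a=12
  k=2: m=30, d=1, a=60
d=1 and a=2a₀=60 at k=2, so the next step gives (m, d) = (30, 5) again — its k=1 value — and the period has length 2.

[30; 12, 60]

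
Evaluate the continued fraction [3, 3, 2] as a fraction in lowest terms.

Fold from the inside: start with 2/1.
  3 + 1/2 = 7/2
  3 + 2/7 = 23/7

23/7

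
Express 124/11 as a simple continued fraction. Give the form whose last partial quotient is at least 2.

[11; 3, 1, 2]

124 = 11·11 + 3
11 = 3·3 + 2
3 = 1·2 + 1
2 = 2·1 + 0  (stop)
So 124/11 = [11; 3, 1, 2].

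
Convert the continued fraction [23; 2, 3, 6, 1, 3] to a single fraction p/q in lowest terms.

4616/197

Fold from the inside: start with 3/1.
  1 + 1/3 = 4/3
  6 + 3/4 = 27/4
  3 + 4/27 = 85/27
  2 + 27/85 = 197/85
  23 + 85/197 = 4616/197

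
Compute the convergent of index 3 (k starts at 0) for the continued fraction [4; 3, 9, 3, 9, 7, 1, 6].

376/87

Using pₖ = aₖpₖ₋₁ + pₖ₋₂, qₖ = aₖqₖ₋₁ + qₖ₋₂ (with p₋₁=1, p₋₂=0, q₋₁=0, q₋₂=1):
  k=0: a=4, p=4, q=1
  k=1: a=3, p=13, q=3
  k=2: a=9, p=121, q=28
  k=3: a=3, p=376, q=87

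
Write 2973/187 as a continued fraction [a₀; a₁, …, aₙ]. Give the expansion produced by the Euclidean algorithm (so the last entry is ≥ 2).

[15; 1, 8, 1, 5, 3]

2973 = 15×187 + 168
187 = 1×168 + 19
168 = 8×19 + 16
19 = 1×16 + 3
16 = 5×3 + 1
3 = 3×1 + 0  (stop)
So 2973/187 = [15; 1, 8, 1, 5, 3].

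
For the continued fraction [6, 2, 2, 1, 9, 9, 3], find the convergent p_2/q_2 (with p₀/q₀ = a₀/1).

32/5

Using pₖ = aₖpₖ₋₁ + pₖ₋₂, qₖ = aₖqₖ₋₁ + qₖ₋₂ (with p₋₁=1, p₋₂=0, q₋₁=0, q₋₂=1):
  k=0: a=6, p=6, q=1
  k=1: a=2, p=13, q=2
  k=2: a=2, p=32, q=5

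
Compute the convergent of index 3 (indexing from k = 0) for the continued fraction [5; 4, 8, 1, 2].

Using pₖ = aₖpₖ₋₁ + pₖ₋₂, qₖ = aₖqₖ₋₁ + qₖ₋₂ (with p₋₁=1, p₋₂=0, q₋₁=0, q₋₂=1):
  k=0: a=5, p=5, q=1
  k=1: a=4, p=21, q=4
  k=2: a=8, p=173, q=33
  k=3: a=1, p=194, q=37

194/37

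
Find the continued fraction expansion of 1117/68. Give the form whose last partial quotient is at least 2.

1117 = 16*68 + 29
68 = 2*29 + 10
29 = 2*10 + 9
10 = 1*9 + 1
9 = 9*1 + 0  (stop)
So 1117/68 = [16; 2, 2, 1, 9].

[16; 2, 2, 1, 9]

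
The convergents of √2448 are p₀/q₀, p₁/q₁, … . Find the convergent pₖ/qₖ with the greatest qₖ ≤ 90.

2177/44

√2448 = [49; 2, 10, 2, 98, …] (period length 4).
Convergents:
  p_0/q_0 = 49/1
  p_1/q_1 = 99/2
  p_2/q_2 = 1039/21
  p_3/q_3 = 2177/44
  p_4/q_4 = 214385/4333
q_3 = 44 ≤ 90 < 4333 = q_4, so the answer is 2177/44.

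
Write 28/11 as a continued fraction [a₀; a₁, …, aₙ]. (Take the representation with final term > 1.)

[2; 1, 1, 5]

28 = 2×11 + 6
11 = 1×6 + 5
6 = 1×5 + 1
5 = 5×1 + 0  (stop)
So 28/11 = [2; 1, 1, 5].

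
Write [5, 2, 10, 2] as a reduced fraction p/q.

241/44

Using pₖ = aₖpₖ₋₁ + pₖ₋₂ and qₖ = aₖqₖ₋₁ + qₖ₋₂:
  k=0: a=5, p=5, q=1
  k=1: a=2, p=11, q=2
  k=2: a=10, p=115, q=21
  k=3: a=2, p=241, q=44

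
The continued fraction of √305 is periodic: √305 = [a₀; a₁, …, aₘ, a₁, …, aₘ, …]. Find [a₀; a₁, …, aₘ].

a₀ = ⌊√305⌋ = 17.
With m₀=0, d₀=1 and mₖ₊₁ = dₖaₖ − mₖ, dₖ₊₁ = (n − mₖ₊₁²)/dₖ, aₖ₊₁ = ⌊(a₀+mₖ₊₁)/dₖ₊₁⌋:
  k=1: m=17, d=16, a=2
  k=2: m=15, d=5, a=6
  k=3: m=15, d=16, a=2
  k=4: m=17, d=1, a=34
d=1 and a=2a₀=34 at k=4, so the next step gives (m, d) = (17, 16) again — its k=1 value — and the period has length 4.

[17; 2, 6, 2, 34]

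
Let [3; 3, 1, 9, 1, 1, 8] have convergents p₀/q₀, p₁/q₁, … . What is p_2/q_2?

Using pₖ = aₖpₖ₋₁ + pₖ₋₂, qₖ = aₖqₖ₋₁ + qₖ₋₂ (with p₋₁=1, p₋₂=0, q₋₁=0, q₋₂=1):
  k=0: a=3, p=3, q=1
  k=1: a=3, p=10, q=3
  k=2: a=1, p=13, q=4

13/4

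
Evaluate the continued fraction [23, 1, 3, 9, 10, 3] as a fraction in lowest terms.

Using pₖ = aₖpₖ₋₁ + pₖ₋₂ and qₖ = aₖqₖ₋₁ + qₖ₋₂:
  k=0: a=23, p=23, q=1
  k=1: a=1, p=24, q=1
  k=2: a=3, p=95, q=4
  k=3: a=9, p=879, q=37
  k=4: a=10, p=8885, q=374
  k=5: a=3, p=27534, q=1159

27534/1159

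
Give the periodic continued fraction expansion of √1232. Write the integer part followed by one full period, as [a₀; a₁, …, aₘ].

a₀ = ⌊√1232⌋ = 35.

[35; 10, 70]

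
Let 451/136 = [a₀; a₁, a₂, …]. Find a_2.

451 = 3·136 + 43   →  a_0 = 3
136 = 3·43 + 7   →  a_1 = 3
43 = 6·7 + 1   →  a_2 = 6

6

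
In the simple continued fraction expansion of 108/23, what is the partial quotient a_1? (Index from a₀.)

108 = 4·23 + 16   →  a_0 = 4
23 = 1·16 + 7   →  a_1 = 1

1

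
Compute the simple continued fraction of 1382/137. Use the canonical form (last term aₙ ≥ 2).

1382 = 10×137 + 12
137 = 11×12 + 5
12 = 2×5 + 2
5 = 2×2 + 1
2 = 2×1 + 0  (stop)
So 1382/137 = [10; 11, 2, 2, 2].

[10; 11, 2, 2, 2]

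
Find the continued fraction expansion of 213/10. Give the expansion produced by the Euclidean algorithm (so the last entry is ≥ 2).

213 = 21·10 + 3
10 = 3·3 + 1
3 = 3·1 + 0  (stop)
So 213/10 = [21; 3, 3].

[21; 3, 3]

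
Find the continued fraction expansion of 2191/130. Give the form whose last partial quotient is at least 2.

2191 = 16·130 + 111
130 = 1·111 + 19
111 = 5·19 + 16
19 = 1·16 + 3
16 = 5·3 + 1
3 = 3·1 + 0  (stop)
So 2191/130 = [16; 1, 5, 1, 5, 3].

[16; 1, 5, 1, 5, 3]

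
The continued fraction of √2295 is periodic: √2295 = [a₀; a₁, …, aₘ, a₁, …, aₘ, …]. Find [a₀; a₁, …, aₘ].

a₀ = ⌊√2295⌋ = 47.
With m₀=0, d₀=1 and mₖ₊₁ = dₖaₖ − mₖ, dₖ₊₁ = (n − mₖ₊₁²)/dₖ, aₖ₊₁ = ⌊(a₀+mₖ₊₁)/dₖ₊₁⌋:
  k=1: m=47, d=86, a=1
  k=2: m=39, d=9, a=9
  k=3: m=42, d=59, a=1
  k=4: m=17, d=34, a=1
  k=5: m=17, d=59, a=1
  k=6: m=42, d=9, a=9
  k=7: m=39, d=86, a=1
  k=8: m=47, d=1, a=94
d=1 and a=2a₀=94 at k=8, so the next step gives (m, d) = (47, 86) again — its k=1 value — and the period has length 8.

[47; 1, 9, 1, 1, 1, 9, 1, 94]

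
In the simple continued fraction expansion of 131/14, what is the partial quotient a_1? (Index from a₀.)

131 = 9·14 + 5   →  a_0 = 9
14 = 2·5 + 4   →  a_1 = 2

2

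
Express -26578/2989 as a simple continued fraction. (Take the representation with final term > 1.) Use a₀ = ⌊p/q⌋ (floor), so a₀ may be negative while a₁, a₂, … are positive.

-26578 = -9×2989 + 323
2989 = 9×323 + 82
323 = 3×82 + 77
82 = 1×77 + 5
77 = 15×5 + 2
5 = 2×2 + 1
2 = 2×1 + 0  (stop)
So -26578/2989 = [-9; 9, 3, 1, 15, 2, 2].

[-9; 9, 3, 1, 15, 2, 2]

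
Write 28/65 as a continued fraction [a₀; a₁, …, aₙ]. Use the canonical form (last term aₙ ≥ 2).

[0; 2, 3, 9]

28 = 0×65 + 28
65 = 2×28 + 9
28 = 3×9 + 1
9 = 9×1 + 0  (stop)
So 28/65 = [0; 2, 3, 9].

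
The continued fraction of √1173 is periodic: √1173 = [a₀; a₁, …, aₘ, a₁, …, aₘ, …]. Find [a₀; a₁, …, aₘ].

[34; 4, 68]

a₀ = ⌊√1173⌋ = 34.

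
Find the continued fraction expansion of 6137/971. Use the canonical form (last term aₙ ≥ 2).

6137 = 6·971 + 311
971 = 3·311 + 38
311 = 8·38 + 7
38 = 5·7 + 3
7 = 2·3 + 1
3 = 3·1 + 0  (stop)
So 6137/971 = [6; 3, 8, 5, 2, 3].

[6; 3, 8, 5, 2, 3]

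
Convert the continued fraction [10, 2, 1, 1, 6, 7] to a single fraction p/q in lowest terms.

2453/236

Using pₖ = aₖpₖ₋₁ + pₖ₋₂ and qₖ = aₖqₖ₋₁ + qₖ₋₂:
  k=0: a=10, p=10, q=1
  k=1: a=2, p=21, q=2
  k=2: a=1, p=31, q=3
  k=3: a=1, p=52, q=5
  k=4: a=6, p=343, q=33
  k=5: a=7, p=2453, q=236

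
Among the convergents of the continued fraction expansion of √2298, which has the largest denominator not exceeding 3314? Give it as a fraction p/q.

√2298 = [47; 1, 14, 1, 94, …] (period length 4).
Convergents:
  p_0/q_0 = 47/1
  p_1/q_1 = 48/1
  p_2/q_2 = 719/15
  p_3/q_3 = 767/16
  p_4/q_4 = 72817/1519
  p_5/q_5 = 73584/1535
  p_6/q_6 = 1102993/23009
q_5 = 1535 ≤ 3314 < 23009 = q_6, so the answer is 73584/1535.

73584/1535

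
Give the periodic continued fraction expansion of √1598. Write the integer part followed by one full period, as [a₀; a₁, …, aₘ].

a₀ = ⌊√1598⌋ = 39.
With m₀=0, d₀=1 and mₖ₊₁ = dₖaₖ − mₖ, dₖ₊₁ = (n − mₖ₊₁²)/dₖ, aₖ₊₁ = ⌊(a₀+mₖ₊₁)/dₖ₊₁⌋:
  k=1: m=39, d=77, a=1
  k=2: m=38, d=2, a=38
  k=3: m=38, d=77, a=1
  k=4: m=39, d=1, a=78
d=1 and a=2a₀=78 at k=4, so the next step gives (m, d) = (39, 77) again — its k=1 value — and the period has length 4.

[39; 1, 38, 1, 78]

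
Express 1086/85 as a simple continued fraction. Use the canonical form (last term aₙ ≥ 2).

1086 = 12·85 + 66
85 = 1·66 + 19
66 = 3·19 + 9
19 = 2·9 + 1
9 = 9·1 + 0  (stop)
So 1086/85 = [12; 1, 3, 2, 9].

[12; 1, 3, 2, 9]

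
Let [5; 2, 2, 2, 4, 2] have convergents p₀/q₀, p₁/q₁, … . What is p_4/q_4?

Using pₖ = aₖpₖ₋₁ + pₖ₋₂, qₖ = aₖqₖ₋₁ + qₖ₋₂ (with p₋₁=1, p₋₂=0, q₋₁=0, q₋₂=1):
  k=0: a=5, p=5, q=1
  k=1: a=2, p=11, q=2
  k=2: a=2, p=27, q=5
  k=3: a=2, p=65, q=12
  k=4: a=4, p=287, q=53

287/53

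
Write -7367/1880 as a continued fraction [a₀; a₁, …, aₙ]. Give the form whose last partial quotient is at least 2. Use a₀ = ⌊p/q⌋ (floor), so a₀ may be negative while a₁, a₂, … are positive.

[-4; 12, 3, 2, 10, 2]

-7367 = -4×1880 + 153
1880 = 12×153 + 44
153 = 3×44 + 21
44 = 2×21 + 2
21 = 10×2 + 1
2 = 2×1 + 0  (stop)
So -7367/1880 = [-4; 12, 3, 2, 10, 2].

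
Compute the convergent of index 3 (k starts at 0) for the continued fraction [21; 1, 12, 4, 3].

1162/53

Using pₖ = aₖpₖ₋₁ + pₖ₋₂, qₖ = aₖqₖ₋₁ + qₖ₋₂ (with p₋₁=1, p₋₂=0, q₋₁=0, q₋₂=1):
  k=0: a=21, p=21, q=1
  k=1: a=1, p=22, q=1
  k=2: a=12, p=285, q=13
  k=3: a=4, p=1162, q=53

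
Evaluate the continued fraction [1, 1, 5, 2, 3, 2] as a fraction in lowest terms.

190/103

Fold from the inside: start with 2/1.
  3 + 1/2 = 7/2
  2 + 2/7 = 16/7
  5 + 7/16 = 87/16
  1 + 16/87 = 103/87
  1 + 87/103 = 190/103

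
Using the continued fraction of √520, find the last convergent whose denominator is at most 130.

√520 = [22; 1, 4, 11, 4, 1, 44, …] (period length 6).
Convergents:
  p_0/q_0 = 22/1
  p_1/q_1 = 23/1
  p_2/q_2 = 114/5
  p_3/q_3 = 1277/56
  p_4/q_4 = 5222/229
q_3 = 56 ≤ 130 < 229 = q_4, so the answer is 1277/56.

1277/56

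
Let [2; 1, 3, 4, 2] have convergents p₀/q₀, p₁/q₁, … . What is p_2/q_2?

11/4

Using pₖ = aₖpₖ₋₁ + pₖ₋₂, qₖ = aₖqₖ₋₁ + qₖ₋₂ (with p₋₁=1, p₋₂=0, q₋₁=0, q₋₂=1):
  k=0: a=2, p=2, q=1
  k=1: a=1, p=3, q=1
  k=2: a=3, p=11, q=4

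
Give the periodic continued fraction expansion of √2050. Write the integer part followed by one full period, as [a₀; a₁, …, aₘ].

[45; 3, 1, 1, 1, 1, 3, 90]

a₀ = ⌊√2050⌋ = 45.
With m₀=0, d₀=1 and mₖ₊₁ = dₖaₖ − mₖ, dₖ₊₁ = (n − mₖ₊₁²)/dₖ, aₖ₊₁ = ⌊(a₀+mₖ₊₁)/dₖ₊₁⌋:
  k=1: m=45, d=25, a=3
  k=2: m=30, d=46, a=1
  k=3: m=16, d=39, a=1
  k=4: m=23, d=39, a=1
  k=5: m=16, d=46, a=1
  k=6: m=30, d=25, a=3
  k=7: m=45, d=1, a=90
d=1 and a=2a₀=90 at k=7, so the next step gives (m, d) = (45, 25) again — its k=1 value — and the period has length 7.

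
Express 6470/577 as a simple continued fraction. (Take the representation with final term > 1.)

6470 = 11×577 + 123
577 = 4×123 + 85
123 = 1×85 + 38
85 = 2×38 + 9
38 = 4×9 + 2
9 = 4×2 + 1
2 = 2×1 + 0  (stop)
So 6470/577 = [11; 4, 1, 2, 4, 4, 2].

[11; 4, 1, 2, 4, 4, 2]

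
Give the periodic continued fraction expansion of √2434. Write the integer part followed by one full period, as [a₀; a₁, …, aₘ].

a₀ = ⌊√2434⌋ = 49.
With m₀=0, d₀=1 and mₖ₊₁ = dₖaₖ − mₖ, dₖ₊₁ = (n − mₖ₊₁²)/dₖ, aₖ₊₁ = ⌊(a₀+mₖ₊₁)/dₖ₊₁⌋:
  k=1: m=49, d=33, a=2
  k=2: m=17, d=65, a=1
  k=3: m=48, d=2, a=48
  k=4: m=48, d=65, a=1
  k=5: m=17, d=33, a=2
  k=6: m=49, d=1, a=98
d=1 and a=2a₀=98 at k=6, so the next step gives (m, d) = (49, 33) again — its k=1 value — and the period has length 6.

[49; 2, 1, 48, 1, 2, 98]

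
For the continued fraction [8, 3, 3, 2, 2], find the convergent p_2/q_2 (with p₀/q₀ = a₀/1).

Using pₖ = aₖpₖ₋₁ + pₖ₋₂, qₖ = aₖqₖ₋₁ + qₖ₋₂ (with p₋₁=1, p₋₂=0, q₋₁=0, q₋₂=1):
  k=0: a=8, p=8, q=1
  k=1: a=3, p=25, q=3
  k=2: a=3, p=83, q=10

83/10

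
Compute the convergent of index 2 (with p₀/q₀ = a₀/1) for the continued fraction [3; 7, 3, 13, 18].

69/22

Using pₖ = aₖpₖ₋₁ + pₖ₋₂, qₖ = aₖqₖ₋₁ + qₖ₋₂ (with p₋₁=1, p₋₂=0, q₋₁=0, q₋₂=1):
  k=0: a=3, p=3, q=1
  k=1: a=7, p=22, q=7
  k=2: a=3, p=69, q=22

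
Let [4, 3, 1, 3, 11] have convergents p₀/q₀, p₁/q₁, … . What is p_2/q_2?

Using pₖ = aₖpₖ₋₁ + pₖ₋₂, qₖ = aₖqₖ₋₁ + qₖ₋₂ (with p₋₁=1, p₋₂=0, q₋₁=0, q₋₂=1):
  k=0: a=4, p=4, q=1
  k=1: a=3, p=13, q=3
  k=2: a=1, p=17, q=4

17/4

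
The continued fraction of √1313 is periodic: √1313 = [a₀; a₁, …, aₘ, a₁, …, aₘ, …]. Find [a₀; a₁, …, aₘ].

a₀ = ⌊√1313⌋ = 36.

[36; 4, 4, 72]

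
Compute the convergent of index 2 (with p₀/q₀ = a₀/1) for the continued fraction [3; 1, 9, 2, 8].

39/10

Using pₖ = aₖpₖ₋₁ + pₖ₋₂, qₖ = aₖqₖ₋₁ + qₖ₋₂ (with p₋₁=1, p₋₂=0, q₋₁=0, q₋₂=1):
  k=0: a=3, p=3, q=1
  k=1: a=1, p=4, q=1
  k=2: a=9, p=39, q=10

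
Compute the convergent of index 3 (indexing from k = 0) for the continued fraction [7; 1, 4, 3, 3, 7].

Using pₖ = aₖpₖ₋₁ + pₖ₋₂, qₖ = aₖqₖ₋₁ + qₖ₋₂ (with p₋₁=1, p₋₂=0, q₋₁=0, q₋₂=1):
  k=0: a=7, p=7, q=1
  k=1: a=1, p=8, q=1
  k=2: a=4, p=39, q=5
  k=3: a=3, p=125, q=16

125/16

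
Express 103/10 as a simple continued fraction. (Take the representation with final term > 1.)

[10; 3, 3]

103 = 10·10 + 3
10 = 3·3 + 1
3 = 3·1 + 0  (stop)
So 103/10 = [10; 3, 3].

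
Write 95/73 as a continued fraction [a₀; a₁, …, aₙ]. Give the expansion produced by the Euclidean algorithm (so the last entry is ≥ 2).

[1; 3, 3, 7]

95 = 1×73 + 22
73 = 3×22 + 7
22 = 3×7 + 1
7 = 7×1 + 0  (stop)
So 95/73 = [1; 3, 3, 7].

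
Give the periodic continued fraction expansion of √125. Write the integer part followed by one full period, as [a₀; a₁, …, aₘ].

a₀ = ⌊√125⌋ = 11.

[11; 5, 1, 1, 5, 22]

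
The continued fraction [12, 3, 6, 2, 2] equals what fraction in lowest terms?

1244/101

Fold from the inside: start with 2/1.
  2 + 1/2 = 5/2
  6 + 2/5 = 32/5
  3 + 5/32 = 101/32
  12 + 32/101 = 1244/101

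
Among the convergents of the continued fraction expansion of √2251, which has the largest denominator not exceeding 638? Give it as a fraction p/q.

√2251 = [47; 2, 4, 47, 4, 2, 94, …] (period length 6).
Convergents:
  p_0/q_0 = 47/1
  p_1/q_1 = 95/2
  p_2/q_2 = 427/9
  p_3/q_3 = 20164/425
  p_4/q_4 = 81083/1709
q_3 = 425 ≤ 638 < 1709 = q_4, so the answer is 20164/425.

20164/425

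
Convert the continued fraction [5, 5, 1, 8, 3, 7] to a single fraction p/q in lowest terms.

6245/1208

Using pₖ = aₖpₖ₋₁ + pₖ₋₂ and qₖ = aₖqₖ₋₁ + qₖ₋₂:
  k=0: a=5, p=5, q=1
  k=1: a=5, p=26, q=5
  k=2: a=1, p=31, q=6
  k=3: a=8, p=274, q=53
  k=4: a=3, p=853, q=165
  k=5: a=7, p=6245, q=1208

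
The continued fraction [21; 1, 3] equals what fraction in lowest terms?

87/4

Fold from the inside: start with 3/1.
  1 + 1/3 = 4/3
  21 + 3/4 = 87/4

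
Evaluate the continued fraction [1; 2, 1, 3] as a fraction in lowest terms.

Using pₖ = aₖpₖ₋₁ + pₖ₋₂ and qₖ = aₖqₖ₋₁ + qₖ₋₂:
  k=0: a=1, p=1, q=1
  k=1: a=2, p=3, q=2
  k=2: a=1, p=4, q=3
  k=3: a=3, p=15, q=11

15/11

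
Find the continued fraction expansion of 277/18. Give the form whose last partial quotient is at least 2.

[15; 2, 1, 1, 3]

277 = 15×18 + 7
18 = 2×7 + 4
7 = 1×4 + 3
4 = 1×3 + 1
3 = 3×1 + 0  (stop)
So 277/18 = [15; 2, 1, 1, 3].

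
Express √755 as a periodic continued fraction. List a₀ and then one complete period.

[27; 2, 10, 2, 54]

a₀ = ⌊√755⌋ = 27.
With m₀=0, d₀=1 and mₖ₊₁ = dₖaₖ − mₖ, dₖ₊₁ = (n − mₖ₊₁²)/dₖ, aₖ₊₁ = ⌊(a₀+mₖ₊₁)/dₖ₊₁⌋:
  k=1: m=27, d=26, a=2
  k=2: m=25, d=5, a=10
  k=3: m=25, d=26, a=2
  k=4: m=27, d=1, a=54
d=1 and a=2a₀=54 at k=4, so the next step gives (m, d) = (27, 26) again — its k=1 value — and the period has length 4.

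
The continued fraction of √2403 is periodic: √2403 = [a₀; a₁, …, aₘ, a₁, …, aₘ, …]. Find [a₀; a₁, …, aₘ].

a₀ = ⌊√2403⌋ = 49.
With m₀=0, d₀=1 and mₖ₊₁ = dₖaₖ − mₖ, dₖ₊₁ = (n − mₖ₊₁²)/dₖ, aₖ₊₁ = ⌊(a₀+mₖ₊₁)/dₖ₊₁⌋:
  k=1: m=49, d=2, a=49
  k=2: m=49, d=1, a=98
d=1 and a=2a₀=98 at k=2, so the next step gives (m, d) = (49, 2) again — its k=1 value — and the period has length 2.

[49; 49, 98]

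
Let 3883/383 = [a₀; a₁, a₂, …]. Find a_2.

3883 = 10·383 + 53   →  a_0 = 10
383 = 7·53 + 12   →  a_1 = 7
53 = 4·12 + 5   →  a_2 = 4

4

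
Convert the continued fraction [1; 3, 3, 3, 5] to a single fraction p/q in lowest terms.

228/175

Using pₖ = aₖpₖ₋₁ + pₖ₋₂ and qₖ = aₖqₖ₋₁ + qₖ₋₂:
  k=0: a=1, p=1, q=1
  k=1: a=3, p=4, q=3
  k=2: a=3, p=13, q=10
  k=3: a=3, p=43, q=33
  k=4: a=5, p=228, q=175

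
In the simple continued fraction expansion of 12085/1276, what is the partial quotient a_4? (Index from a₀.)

4

12085 = 9·1276 + 601   →  a_0 = 9
1276 = 2·601 + 74   →  a_1 = 2
601 = 8·74 + 9   →  a_2 = 8
74 = 8·9 + 2   →  a_3 = 8
9 = 4·2 + 1   →  a_4 = 4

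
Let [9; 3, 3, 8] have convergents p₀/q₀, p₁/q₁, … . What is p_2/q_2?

Using pₖ = aₖpₖ₋₁ + pₖ₋₂, qₖ = aₖqₖ₋₁ + qₖ₋₂ (with p₋₁=1, p₋₂=0, q₋₁=0, q₋₂=1):
  k=0: a=9, p=9, q=1
  k=1: a=3, p=28, q=3
  k=2: a=3, p=93, q=10

93/10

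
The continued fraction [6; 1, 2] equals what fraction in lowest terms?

20/3

Using pₖ = aₖpₖ₋₁ + pₖ₋₂ and qₖ = aₖqₖ₋₁ + qₖ₋₂:
  k=0: a=6, p=6, q=1
  k=1: a=1, p=7, q=1
  k=2: a=2, p=20, q=3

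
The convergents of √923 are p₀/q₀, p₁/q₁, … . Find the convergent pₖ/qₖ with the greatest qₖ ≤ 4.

91/3

√923 = [30; 2, 1, 1, 1, 2, 60, …] (period length 6).
Convergents:
  p_0/q_0 = 30/1
  p_1/q_1 = 61/2
  p_2/q_2 = 91/3
  p_3/q_3 = 152/5
q_2 = 3 ≤ 4 < 5 = q_3, so the answer is 91/3.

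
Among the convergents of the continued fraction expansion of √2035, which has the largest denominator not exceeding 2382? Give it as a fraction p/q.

√2035 = [45; 9, 90, …] (period length 2).
Convergents:
  p_0/q_0 = 45/1
  p_1/q_1 = 406/9
  p_2/q_2 = 36585/811
  p_3/q_3 = 329671/7308
q_2 = 811 ≤ 2382 < 7308 = q_3, so the answer is 36585/811.

36585/811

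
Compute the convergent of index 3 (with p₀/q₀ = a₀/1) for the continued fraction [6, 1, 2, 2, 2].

Using pₖ = aₖpₖ₋₁ + pₖ₋₂, qₖ = aₖqₖ₋₁ + qₖ₋₂ (with p₋₁=1, p₋₂=0, q₋₁=0, q₋₂=1):
  k=0: a=6, p=6, q=1
  k=1: a=1, p=7, q=1
  k=2: a=2, p=20, q=3
  k=3: a=2, p=47, q=7

47/7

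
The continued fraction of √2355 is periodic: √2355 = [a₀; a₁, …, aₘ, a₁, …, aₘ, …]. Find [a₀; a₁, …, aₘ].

a₀ = ⌊√2355⌋ = 48.
With m₀=0, d₀=1 and mₖ₊₁ = dₖaₖ − mₖ, dₖ₊₁ = (n − mₖ₊₁²)/dₖ, aₖ₊₁ = ⌊(a₀+mₖ₊₁)/dₖ₊₁⌋:
  k=1: m=48, d=51, a=1
  k=2: m=3, d=46, a=1
  k=3: m=43, d=11, a=8
  k=4: m=45, d=30, a=3
  k=5: m=45, d=11, a=8
  k=6: m=43, d=46, a=1
  k=7: m=3, d=51, a=1
  k=8: m=48, d=1, a=96
d=1 and a=2a₀=96 at k=8, so the next step gives (m, d) = (48, 51) again — its k=1 value — and the period has length 8.

[48; 1, 1, 8, 3, 8, 1, 1, 96]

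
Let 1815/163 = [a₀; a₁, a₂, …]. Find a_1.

1815 = 11·163 + 22   →  a_0 = 11
163 = 7·22 + 9   →  a_1 = 7

7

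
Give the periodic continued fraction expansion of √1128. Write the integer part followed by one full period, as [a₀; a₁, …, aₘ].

a₀ = ⌊√1128⌋ = 33.

[33; 1, 1, 2, 2, 2, 1, 1, 66]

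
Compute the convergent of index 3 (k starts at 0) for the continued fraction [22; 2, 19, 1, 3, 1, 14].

Using pₖ = aₖpₖ₋₁ + pₖ₋₂, qₖ = aₖqₖ₋₁ + qₖ₋₂ (with p₋₁=1, p₋₂=0, q₋₁=0, q₋₂=1):
  k=0: a=22, p=22, q=1
  k=1: a=2, p=45, q=2
  k=2: a=19, p=877, q=39
  k=3: a=1, p=922, q=41

922/41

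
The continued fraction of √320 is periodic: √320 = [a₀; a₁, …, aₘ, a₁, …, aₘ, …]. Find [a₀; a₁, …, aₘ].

[17; 1, 7, 1, 34]

a₀ = ⌊√320⌋ = 17.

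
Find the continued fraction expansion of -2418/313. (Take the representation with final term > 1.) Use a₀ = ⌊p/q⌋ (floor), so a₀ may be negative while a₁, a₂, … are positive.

-2418 = -8×313 + 86
313 = 3×86 + 55
86 = 1×55 + 31
55 = 1×31 + 24
31 = 1×24 + 7
24 = 3×7 + 3
7 = 2×3 + 1
3 = 3×1 + 0  (stop)
So -2418/313 = [-8; 3, 1, 1, 1, 3, 2, 3].

[-8; 3, 1, 1, 1, 3, 2, 3]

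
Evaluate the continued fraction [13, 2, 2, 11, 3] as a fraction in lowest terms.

Using pₖ = aₖpₖ₋₁ + pₖ₋₂ and qₖ = aₖqₖ₋₁ + qₖ₋₂:
  k=0: a=13, p=13, q=1
  k=1: a=2, p=27, q=2
  k=2: a=2, p=67, q=5
  k=3: a=11, p=764, q=57
  k=4: a=3, p=2359, q=176

2359/176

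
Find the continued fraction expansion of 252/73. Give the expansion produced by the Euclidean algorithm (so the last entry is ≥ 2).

252 = 3*73 + 33
73 = 2*33 + 7
33 = 4*7 + 5
7 = 1*5 + 2
5 = 2*2 + 1
2 = 2*1 + 0  (stop)
So 252/73 = [3; 2, 4, 1, 2, 2].

[3; 2, 4, 1, 2, 2]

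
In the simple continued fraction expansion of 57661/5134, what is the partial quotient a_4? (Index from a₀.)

57661 = 11·5134 + 1187   →  a_0 = 11
5134 = 4·1187 + 386   →  a_1 = 4
1187 = 3·386 + 29   →  a_2 = 3
386 = 13·29 + 9   →  a_3 = 13
29 = 3·9 + 2   →  a_4 = 3

3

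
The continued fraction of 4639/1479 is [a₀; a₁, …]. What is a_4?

3

4639 = 3·1479 + 202   →  a_0 = 3
1479 = 7·202 + 65   →  a_1 = 7
202 = 3·65 + 7   →  a_2 = 3
65 = 9·7 + 2   →  a_3 = 9
7 = 3·2 + 1   →  a_4 = 3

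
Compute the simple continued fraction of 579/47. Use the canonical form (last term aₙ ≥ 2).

579 = 12·47 + 15
47 = 3·15 + 2
15 = 7·2 + 1
2 = 2·1 + 0  (stop)
So 579/47 = [12; 3, 7, 2].

[12; 3, 7, 2]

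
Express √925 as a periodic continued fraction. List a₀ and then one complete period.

a₀ = ⌊√925⌋ = 30.
With m₀=0, d₀=1 and mₖ₊₁ = dₖaₖ − mₖ, dₖ₊₁ = (n − mₖ₊₁²)/dₖ, aₖ₊₁ = ⌊(a₀+mₖ₊₁)/dₖ₊₁⌋:
  k=1: m=30, d=25, a=2
  k=2: m=20, d=21, a=2
  k=3: m=22, d=21, a=2
  k=4: m=20, d=25, a=2
  k=5: m=30, d=1, a=60
d=1 and a=2a₀=60 at k=5, so the next step gives (m, d) = (30, 25) again — its k=1 value — and the period has length 5.

[30; 2, 2, 2, 2, 60]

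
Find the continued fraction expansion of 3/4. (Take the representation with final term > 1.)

[0; 1, 3]

3 = 0·4 + 3
4 = 1·3 + 1
3 = 3·1 + 0  (stop)
So 3/4 = [0; 1, 3].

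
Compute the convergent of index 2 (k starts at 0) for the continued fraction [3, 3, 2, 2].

23/7

Using pₖ = aₖpₖ₋₁ + pₖ₋₂, qₖ = aₖqₖ₋₁ + qₖ₋₂ (with p₋₁=1, p₋₂=0, q₋₁=0, q₋₂=1):
  k=0: a=3, p=3, q=1
  k=1: a=3, p=10, q=3
  k=2: a=2, p=23, q=7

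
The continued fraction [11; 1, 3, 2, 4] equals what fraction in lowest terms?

471/40

Fold from the inside: start with 4/1.
  2 + 1/4 = 9/4
  3 + 4/9 = 31/9
  1 + 9/31 = 40/31
  11 + 31/40 = 471/40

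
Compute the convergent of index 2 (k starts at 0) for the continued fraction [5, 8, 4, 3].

169/33

Using pₖ = aₖpₖ₋₁ + pₖ₋₂, qₖ = aₖqₖ₋₁ + qₖ₋₂ (with p₋₁=1, p₋₂=0, q₋₁=0, q₋₂=1):
  k=0: a=5, p=5, q=1
  k=1: a=8, p=41, q=8
  k=2: a=4, p=169, q=33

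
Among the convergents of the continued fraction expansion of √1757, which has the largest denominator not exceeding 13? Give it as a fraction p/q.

503/12

√1757 = [41; 1, 10, 1, 82, …] (period length 4).
Convergents:
  p_0/q_0 = 41/1
  p_1/q_1 = 42/1
  p_2/q_2 = 461/11
  p_3/q_3 = 503/12
  p_4/q_4 = 41707/995
q_3 = 12 ≤ 13 < 995 = q_4, so the answer is 503/12.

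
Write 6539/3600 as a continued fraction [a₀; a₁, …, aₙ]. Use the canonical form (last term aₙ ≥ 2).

[1; 1, 4, 2, 4, 6, 2, 5]

6539 = 1·3600 + 2939
3600 = 1·2939 + 661
2939 = 4·661 + 295
661 = 2·295 + 71
295 = 4·71 + 11
71 = 6·11 + 5
11 = 2·5 + 1
5 = 5·1 + 0  (stop)
So 6539/3600 = [1; 1, 4, 2, 4, 6, 2, 5].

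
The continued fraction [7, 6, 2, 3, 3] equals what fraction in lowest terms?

1059/148

Fold from the inside: start with 3/1.
  3 + 1/3 = 10/3
  2 + 3/10 = 23/10
  6 + 10/23 = 148/23
  7 + 23/148 = 1059/148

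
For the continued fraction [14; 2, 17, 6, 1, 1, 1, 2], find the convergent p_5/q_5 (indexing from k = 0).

6649/459

Using pₖ = aₖpₖ₋₁ + pₖ₋₂, qₖ = aₖqₖ₋₁ + qₖ₋₂ (with p₋₁=1, p₋₂=0, q₋₁=0, q₋₂=1):
  k=0: a=14, p=14, q=1
  k=1: a=2, p=29, q=2
  k=2: a=17, p=507, q=35
  k=3: a=6, p=3071, q=212
  k=4: a=1, p=3578, q=247
  k=5: a=1, p=6649, q=459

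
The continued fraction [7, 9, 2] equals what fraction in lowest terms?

Using pₖ = aₖpₖ₋₁ + pₖ₋₂ and qₖ = aₖqₖ₋₁ + qₖ₋₂:
  k=0: a=7, p=7, q=1
  k=1: a=9, p=64, q=9
  k=2: a=2, p=135, q=19

135/19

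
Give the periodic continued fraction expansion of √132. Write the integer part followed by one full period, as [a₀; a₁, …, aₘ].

a₀ = ⌊√132⌋ = 11.
With m₀=0, d₀=1 and mₖ₊₁ = dₖaₖ − mₖ, dₖ₊₁ = (n − mₖ₊₁²)/dₖ, aₖ₊₁ = ⌊(a₀+mₖ₊₁)/dₖ₊₁⌋:
  k=1: m=11, d=11, a=2
  k=2: m=11, d=1, a=22
d=1 and a=2a₀=22 at k=2, so the next step gives (m, d) = (11, 11) again — its k=1 value — and the period has length 2.

[11; 2, 22]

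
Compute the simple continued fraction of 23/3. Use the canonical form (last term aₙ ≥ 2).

23 = 7*3 + 2
3 = 1*2 + 1
2 = 2*1 + 0  (stop)
So 23/3 = [7; 1, 2].

[7; 1, 2]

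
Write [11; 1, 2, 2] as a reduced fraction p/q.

Fold from the inside: start with 2/1.
  2 + 1/2 = 5/2
  1 + 2/5 = 7/5
  11 + 5/7 = 82/7

82/7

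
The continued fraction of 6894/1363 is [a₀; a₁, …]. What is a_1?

17

6894 = 5·1363 + 79   →  a_0 = 5
1363 = 17·79 + 20   →  a_1 = 17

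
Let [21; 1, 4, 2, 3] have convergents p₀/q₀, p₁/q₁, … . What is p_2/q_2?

Using pₖ = aₖpₖ₋₁ + pₖ₋₂, qₖ = aₖqₖ₋₁ + qₖ₋₂ (with p₋₁=1, p₋₂=0, q₋₁=0, q₋₂=1):
  k=0: a=21, p=21, q=1
  k=1: a=1, p=22, q=1
  k=2: a=4, p=109, q=5

109/5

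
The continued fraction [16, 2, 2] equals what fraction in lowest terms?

Using pₖ = aₖpₖ₋₁ + pₖ₋₂ and qₖ = aₖqₖ₋₁ + qₖ₋₂:
  k=0: a=16, p=16, q=1
  k=1: a=2, p=33, q=2
  k=2: a=2, p=82, q=5

82/5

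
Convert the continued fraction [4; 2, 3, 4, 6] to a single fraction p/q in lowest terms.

Fold from the inside: start with 6/1.
  4 + 1/6 = 25/6
  3 + 6/25 = 81/25
  2 + 25/81 = 187/81
  4 + 81/187 = 829/187

829/187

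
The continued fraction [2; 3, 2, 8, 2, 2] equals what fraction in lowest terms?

Using pₖ = aₖpₖ₋₁ + pₖ₋₂ and qₖ = aₖqₖ₋₁ + qₖ₋₂:
  k=0: a=2, p=2, q=1
  k=1: a=3, p=7, q=3
  k=2: a=2, p=16, q=7
  k=3: a=8, p=135, q=59
  k=4: a=2, p=286, q=125
  k=5: a=2, p=707, q=309

707/309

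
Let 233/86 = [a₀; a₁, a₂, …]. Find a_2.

2

233 = 2·86 + 61   →  a_0 = 2
86 = 1·61 + 25   →  a_1 = 1
61 = 2·25 + 11   →  a_2 = 2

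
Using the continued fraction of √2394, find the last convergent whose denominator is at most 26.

√2394 = [48; 1, 12, 1, 96, …] (period length 4).
Convergents:
  p_0/q_0 = 48/1
  p_1/q_1 = 49/1
  p_2/q_2 = 636/13
  p_3/q_3 = 685/14
  p_4/q_4 = 66396/1357
q_3 = 14 ≤ 26 < 1357 = q_4, so the answer is 685/14.

685/14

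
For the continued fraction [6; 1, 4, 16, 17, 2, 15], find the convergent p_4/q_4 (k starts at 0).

9401/1382

Using pₖ = aₖpₖ₋₁ + pₖ₋₂, qₖ = aₖqₖ₋₁ + qₖ₋₂ (with p₋₁=1, p₋₂=0, q₋₁=0, q₋₂=1):
  k=0: a=6, p=6, q=1
  k=1: a=1, p=7, q=1
  k=2: a=4, p=34, q=5
  k=3: a=16, p=551, q=81
  k=4: a=17, p=9401, q=1382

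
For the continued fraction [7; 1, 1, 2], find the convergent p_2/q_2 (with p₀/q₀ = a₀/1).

Using pₖ = aₖpₖ₋₁ + pₖ₋₂, qₖ = aₖqₖ₋₁ + qₖ₋₂ (with p₋₁=1, p₋₂=0, q₋₁=0, q₋₂=1):
  k=0: a=7, p=7, q=1
  k=1: a=1, p=8, q=1
  k=2: a=1, p=15, q=2

15/2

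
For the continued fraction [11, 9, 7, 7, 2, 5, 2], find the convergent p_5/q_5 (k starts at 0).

Using pₖ = aₖpₖ₋₁ + pₖ₋₂, qₖ = aₖqₖ₋₁ + qₖ₋₂ (with p₋₁=1, p₋₂=0, q₋₁=0, q₋₂=1):
  k=0: a=11, p=11, q=1
  k=1: a=9, p=100, q=9
  k=2: a=7, p=711, q=64
  k=3: a=7, p=5077, q=457
  k=4: a=2, p=10865, q=978
  k=5: a=5, p=59402, q=5347

59402/5347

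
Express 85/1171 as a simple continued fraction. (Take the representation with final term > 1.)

85 = 0×1171 + 85
1171 = 13×85 + 66
85 = 1×66 + 19
66 = 3×19 + 9
19 = 2×9 + 1
9 = 9×1 + 0  (stop)
So 85/1171 = [0; 13, 1, 3, 2, 9].

[0; 13, 1, 3, 2, 9]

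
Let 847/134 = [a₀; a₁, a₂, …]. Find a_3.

1

847 = 6·134 + 43   →  a_0 = 6
134 = 3·43 + 5   →  a_1 = 3
43 = 8·5 + 3   →  a_2 = 8
5 = 1·3 + 2   →  a_3 = 1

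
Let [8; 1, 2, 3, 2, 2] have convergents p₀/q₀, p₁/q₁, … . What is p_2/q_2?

26/3

Using pₖ = aₖpₖ₋₁ + pₖ₋₂, qₖ = aₖqₖ₋₁ + qₖ₋₂ (with p₋₁=1, p₋₂=0, q₋₁=0, q₋₂=1):
  k=0: a=8, p=8, q=1
  k=1: a=1, p=9, q=1
  k=2: a=2, p=26, q=3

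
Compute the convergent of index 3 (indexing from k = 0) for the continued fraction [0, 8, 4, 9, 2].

37/305

Using pₖ = aₖpₖ₋₁ + pₖ₋₂, qₖ = aₖqₖ₋₁ + qₖ₋₂ (with p₋₁=1, p₋₂=0, q₋₁=0, q₋₂=1):
  k=0: a=0, p=0, q=1
  k=1: a=8, p=1, q=8
  k=2: a=4, p=4, q=33
  k=3: a=9, p=37, q=305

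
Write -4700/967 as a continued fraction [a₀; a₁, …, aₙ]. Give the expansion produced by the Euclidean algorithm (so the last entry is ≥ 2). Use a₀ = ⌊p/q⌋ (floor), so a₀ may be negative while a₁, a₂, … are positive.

-4700 = -5*967 + 135
967 = 7*135 + 22
135 = 6*22 + 3
22 = 7*3 + 1
3 = 3*1 + 0  (stop)
So -4700/967 = [-5; 7, 6, 7, 3].

[-5; 7, 6, 7, 3]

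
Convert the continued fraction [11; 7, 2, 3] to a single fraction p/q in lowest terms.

Using pₖ = aₖpₖ₋₁ + pₖ₋₂ and qₖ = aₖqₖ₋₁ + qₖ₋₂:
  k=0: a=11, p=11, q=1
  k=1: a=7, p=78, q=7
  k=2: a=2, p=167, q=15
  k=3: a=3, p=579, q=52

579/52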